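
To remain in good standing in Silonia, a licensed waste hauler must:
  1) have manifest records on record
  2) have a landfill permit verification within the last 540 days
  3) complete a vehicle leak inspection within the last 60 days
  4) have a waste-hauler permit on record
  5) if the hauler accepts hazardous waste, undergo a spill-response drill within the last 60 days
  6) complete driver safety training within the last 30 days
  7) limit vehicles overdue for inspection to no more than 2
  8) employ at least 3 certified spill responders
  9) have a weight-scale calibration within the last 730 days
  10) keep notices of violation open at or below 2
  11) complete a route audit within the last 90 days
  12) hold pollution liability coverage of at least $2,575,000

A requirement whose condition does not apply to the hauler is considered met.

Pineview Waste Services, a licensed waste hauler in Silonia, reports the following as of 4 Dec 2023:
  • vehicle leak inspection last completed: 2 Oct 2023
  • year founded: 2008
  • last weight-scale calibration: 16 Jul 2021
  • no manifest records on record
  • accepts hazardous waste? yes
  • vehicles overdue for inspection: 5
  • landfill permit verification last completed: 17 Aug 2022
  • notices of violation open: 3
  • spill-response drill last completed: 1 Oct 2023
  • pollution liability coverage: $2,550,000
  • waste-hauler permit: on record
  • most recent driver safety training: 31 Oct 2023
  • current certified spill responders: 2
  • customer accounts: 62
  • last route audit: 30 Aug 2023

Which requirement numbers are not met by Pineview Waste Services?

1, 3, 5, 6, 7, 8, 9, 10, 11, 12

1. manifest records absent → not met
2. landfill permit verification 474 days ago vs limit 540 → met
3. vehicle leak inspection 63 days ago vs limit 60 → not met
4. waste-hauler permit present → met
5. condition 'accepts hazardous waste' holds; spill-response drill 64 days ago vs limit 60 → not met
6. driver safety training 34 days ago vs limit 30 → not met
7. vehicles overdue for inspection 5 > 2 → not met
8. certified spill responders 2 < 3 → not met
9. weight-scale calibration 871 days ago vs limit 730 → not met
10. notices of violation open 3 > 2 → not met
11. route audit 96 days ago vs limit 90 → not met
12. pollution liability coverage $2,550,000 < $2,575,000 → not met
Not met: 1, 3, 5, 6, 7, 8, 9, 10, 11, 12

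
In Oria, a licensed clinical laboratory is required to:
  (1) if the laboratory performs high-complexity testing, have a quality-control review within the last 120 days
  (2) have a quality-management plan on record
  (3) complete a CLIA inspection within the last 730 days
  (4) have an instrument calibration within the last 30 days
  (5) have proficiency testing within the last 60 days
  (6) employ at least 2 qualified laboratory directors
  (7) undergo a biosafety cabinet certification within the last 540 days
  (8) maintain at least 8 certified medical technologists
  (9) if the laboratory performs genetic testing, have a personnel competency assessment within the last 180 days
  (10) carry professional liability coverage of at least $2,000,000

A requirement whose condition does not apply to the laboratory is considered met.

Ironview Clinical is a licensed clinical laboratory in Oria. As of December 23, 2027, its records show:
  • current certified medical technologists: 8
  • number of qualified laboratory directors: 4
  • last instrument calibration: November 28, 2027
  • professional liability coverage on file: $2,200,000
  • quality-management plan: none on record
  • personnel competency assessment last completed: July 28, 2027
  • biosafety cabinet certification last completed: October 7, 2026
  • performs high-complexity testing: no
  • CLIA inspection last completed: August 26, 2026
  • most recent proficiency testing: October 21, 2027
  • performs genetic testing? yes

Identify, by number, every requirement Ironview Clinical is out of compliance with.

1. condition 'performs high-complexity testing' does not hold → requirement n/a → met
2. quality-management plan absent → not met
3. CLIA inspection 484 days ago vs limit 730 → met
4. instrument calibration 25 days ago vs limit 30 → met
5. proficiency testing 63 days ago vs limit 60 → not met
6. qualified laboratory directors 4 ≥ 2 → met
7. biosafety cabinet certification 442 days ago vs limit 540 → met
8. certified medical technologists 8 ≥ 8 → met
9. condition 'performs genetic testing' holds; personnel competency assessment 148 days ago vs limit 180 → met
10. professional liability coverage $2,200,000 ≥ $2,000,000 → met
Not met: 2, 5

2, 5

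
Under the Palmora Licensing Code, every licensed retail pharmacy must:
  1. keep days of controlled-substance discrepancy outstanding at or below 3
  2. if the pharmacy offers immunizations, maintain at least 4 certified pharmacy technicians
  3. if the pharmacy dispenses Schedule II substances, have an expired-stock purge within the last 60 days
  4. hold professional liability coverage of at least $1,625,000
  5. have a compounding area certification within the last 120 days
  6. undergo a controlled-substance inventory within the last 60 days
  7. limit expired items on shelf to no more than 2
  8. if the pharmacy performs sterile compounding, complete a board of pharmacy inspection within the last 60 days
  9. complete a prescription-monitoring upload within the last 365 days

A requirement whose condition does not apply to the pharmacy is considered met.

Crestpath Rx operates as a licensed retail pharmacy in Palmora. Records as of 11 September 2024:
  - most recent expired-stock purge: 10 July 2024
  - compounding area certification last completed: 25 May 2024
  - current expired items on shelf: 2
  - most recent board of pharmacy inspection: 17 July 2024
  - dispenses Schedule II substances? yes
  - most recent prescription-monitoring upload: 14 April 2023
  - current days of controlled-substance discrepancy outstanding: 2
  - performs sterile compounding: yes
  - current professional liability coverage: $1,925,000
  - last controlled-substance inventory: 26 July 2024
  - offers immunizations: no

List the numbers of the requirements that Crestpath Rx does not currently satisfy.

3, 9

1. days of controlled-substance discrepancy outstanding 2 ≤ 3 → met
2. condition 'offers immunizations' does not hold → requirement n/a → met
3. condition 'dispenses Schedule II substances' holds; expired-stock purge 63 days ago vs limit 60 → not met
4. professional liability coverage $1,925,000 ≥ $1,625,000 → met
5. compounding area certification 109 days ago vs limit 120 → met
6. controlled-substance inventory 47 days ago vs limit 60 → met
7. expired items on shelf 2 ≤ 2 → met
8. condition 'performs sterile compounding' holds; board of pharmacy inspection 56 days ago vs limit 60 → met
9. prescription-monitoring upload 516 days ago vs limit 365 → not met
Not met: 3, 9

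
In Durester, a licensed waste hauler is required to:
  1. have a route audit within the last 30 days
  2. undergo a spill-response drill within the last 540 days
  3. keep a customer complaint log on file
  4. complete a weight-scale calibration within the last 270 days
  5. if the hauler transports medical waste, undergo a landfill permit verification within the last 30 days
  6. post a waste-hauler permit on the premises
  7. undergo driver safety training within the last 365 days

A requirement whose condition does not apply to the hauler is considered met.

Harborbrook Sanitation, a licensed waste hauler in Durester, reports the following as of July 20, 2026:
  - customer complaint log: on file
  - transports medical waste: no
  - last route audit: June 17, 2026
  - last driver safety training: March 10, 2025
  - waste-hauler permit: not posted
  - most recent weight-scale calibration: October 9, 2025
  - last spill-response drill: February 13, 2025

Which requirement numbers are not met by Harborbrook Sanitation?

1. route audit 33 days ago vs limit 30 → not met
2. spill-response drill 522 days ago vs limit 540 → met
3. customer complaint log present → met
4. weight-scale calibration 284 days ago vs limit 270 → not met
5. condition 'transports medical waste' does not hold → requirement n/a → met
6. waste-hauler permit absent → not met
7. driver safety training 497 days ago vs limit 365 → not met
Not met: 1, 4, 6, 7

1, 4, 6, 7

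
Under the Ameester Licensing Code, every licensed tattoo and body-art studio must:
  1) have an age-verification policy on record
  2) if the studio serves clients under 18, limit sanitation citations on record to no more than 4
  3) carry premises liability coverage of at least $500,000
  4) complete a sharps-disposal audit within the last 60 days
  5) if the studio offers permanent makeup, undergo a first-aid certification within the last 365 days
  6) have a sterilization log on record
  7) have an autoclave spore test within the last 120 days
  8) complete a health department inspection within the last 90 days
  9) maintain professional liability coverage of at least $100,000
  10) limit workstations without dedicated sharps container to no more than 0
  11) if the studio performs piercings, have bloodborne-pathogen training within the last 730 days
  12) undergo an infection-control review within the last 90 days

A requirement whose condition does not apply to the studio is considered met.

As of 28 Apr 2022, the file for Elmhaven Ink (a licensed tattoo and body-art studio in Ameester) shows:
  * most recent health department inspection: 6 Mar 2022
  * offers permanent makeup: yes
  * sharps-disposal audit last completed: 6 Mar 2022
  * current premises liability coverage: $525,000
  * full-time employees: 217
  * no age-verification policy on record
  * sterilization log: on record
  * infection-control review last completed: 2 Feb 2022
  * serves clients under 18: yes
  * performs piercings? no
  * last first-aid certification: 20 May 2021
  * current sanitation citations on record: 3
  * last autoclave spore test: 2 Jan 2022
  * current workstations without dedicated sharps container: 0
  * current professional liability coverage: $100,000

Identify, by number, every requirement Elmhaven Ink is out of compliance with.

1. age-verification policy absent → not met
2. condition 'serves clients under 18' holds; sanitation citations on record 3 ≤ 4 → met
3. premises liability coverage $525,000 ≥ $500,000 → met
4. sharps-disposal audit 53 days ago vs limit 60 → met
5. condition 'offers permanent makeup' holds; first-aid certification 343 days ago vs limit 365 → met
6. sterilization log present → met
7. autoclave spore test 116 days ago vs limit 120 → met
8. health department inspection 53 days ago vs limit 90 → met
9. professional liability coverage $100,000 ≥ $100,000 → met
10. workstations without dedicated sharps container 0 ≤ 0 → met
11. condition 'performs piercings' does not hold → requirement n/a → met
12. infection-control review 85 days ago vs limit 90 → met
Not met: 1

1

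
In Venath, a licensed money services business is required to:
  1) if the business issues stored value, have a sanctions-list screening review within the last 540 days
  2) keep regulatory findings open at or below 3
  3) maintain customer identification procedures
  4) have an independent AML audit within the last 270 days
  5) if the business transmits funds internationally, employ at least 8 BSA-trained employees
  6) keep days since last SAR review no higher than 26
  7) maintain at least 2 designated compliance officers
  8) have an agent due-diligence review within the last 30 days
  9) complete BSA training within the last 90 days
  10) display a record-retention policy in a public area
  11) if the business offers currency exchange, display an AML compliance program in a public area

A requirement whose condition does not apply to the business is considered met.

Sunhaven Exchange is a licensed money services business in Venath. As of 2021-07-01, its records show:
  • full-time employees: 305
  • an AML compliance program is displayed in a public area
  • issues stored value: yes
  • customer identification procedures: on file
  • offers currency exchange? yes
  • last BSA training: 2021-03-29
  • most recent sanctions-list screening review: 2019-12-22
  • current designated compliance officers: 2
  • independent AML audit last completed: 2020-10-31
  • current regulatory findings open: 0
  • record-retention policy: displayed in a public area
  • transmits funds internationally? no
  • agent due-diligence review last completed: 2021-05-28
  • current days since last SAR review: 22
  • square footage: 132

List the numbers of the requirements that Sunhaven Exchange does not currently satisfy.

1. condition 'issues stored value' holds; sanctions-list screening review 557 days ago vs limit 540 → not met
2. regulatory findings open 0 ≤ 3 → met
3. customer identification procedures present → met
4. independent AML audit 243 days ago vs limit 270 → met
5. condition 'transmits funds internationally' does not hold → requirement n/a → met
6. days since last SAR review 22 ≤ 26 → met
7. designated compliance officers 2 ≥ 2 → met
8. agent due-diligence review 34 days ago vs limit 30 → not met
9. BSA training 94 days ago vs limit 90 → not met
10. record-retention policy present → met
11. condition 'offers currency exchange' holds; AML compliance program present → met
Not met: 1, 8, 9

1, 8, 9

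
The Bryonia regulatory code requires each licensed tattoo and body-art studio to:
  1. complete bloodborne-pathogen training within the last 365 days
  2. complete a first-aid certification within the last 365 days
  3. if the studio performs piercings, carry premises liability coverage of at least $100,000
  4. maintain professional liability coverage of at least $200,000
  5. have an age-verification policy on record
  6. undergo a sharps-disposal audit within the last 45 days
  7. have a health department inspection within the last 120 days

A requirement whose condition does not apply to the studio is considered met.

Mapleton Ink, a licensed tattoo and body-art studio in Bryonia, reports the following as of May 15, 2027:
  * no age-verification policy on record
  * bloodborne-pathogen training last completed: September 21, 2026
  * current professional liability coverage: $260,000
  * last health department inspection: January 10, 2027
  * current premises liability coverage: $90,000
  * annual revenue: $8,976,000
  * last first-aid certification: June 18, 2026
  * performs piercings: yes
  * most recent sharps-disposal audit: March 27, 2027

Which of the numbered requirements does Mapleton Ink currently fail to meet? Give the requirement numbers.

1. bloodborne-pathogen training 236 days ago vs limit 365 → met
2. first-aid certification 331 days ago vs limit 365 → met
3. condition 'performs piercings' holds; premises liability coverage $90,000 < $100,000 → not met
4. professional liability coverage $260,000 ≥ $200,000 → met
5. age-verification policy absent → not met
6. sharps-disposal audit 49 days ago vs limit 45 → not met
7. health department inspection 125 days ago vs limit 120 → not met
Not met: 3, 5, 6, 7

3, 5, 6, 7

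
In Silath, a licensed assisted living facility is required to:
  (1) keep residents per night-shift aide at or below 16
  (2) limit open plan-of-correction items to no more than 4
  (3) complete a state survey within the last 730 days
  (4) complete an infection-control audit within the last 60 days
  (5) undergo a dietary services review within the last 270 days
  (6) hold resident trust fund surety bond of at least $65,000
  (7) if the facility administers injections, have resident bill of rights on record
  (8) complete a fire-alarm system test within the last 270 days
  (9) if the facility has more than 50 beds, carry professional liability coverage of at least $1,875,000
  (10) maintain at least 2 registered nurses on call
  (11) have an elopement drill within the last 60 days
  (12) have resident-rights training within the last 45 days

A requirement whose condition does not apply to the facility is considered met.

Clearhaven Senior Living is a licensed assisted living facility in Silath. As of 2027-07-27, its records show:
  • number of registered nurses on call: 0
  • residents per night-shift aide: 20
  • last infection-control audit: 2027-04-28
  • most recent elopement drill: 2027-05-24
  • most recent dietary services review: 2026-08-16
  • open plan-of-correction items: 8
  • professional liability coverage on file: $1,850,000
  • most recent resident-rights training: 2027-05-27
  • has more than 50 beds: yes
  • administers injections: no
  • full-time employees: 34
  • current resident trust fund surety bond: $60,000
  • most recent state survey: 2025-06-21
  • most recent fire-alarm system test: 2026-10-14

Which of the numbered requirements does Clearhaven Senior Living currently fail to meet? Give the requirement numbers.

1, 2, 3, 4, 5, 6, 8, 9, 10, 11, 12

1. residents per night-shift aide 20 > 16 → not met
2. open plan-of-correction items 8 > 4 → not met
3. state survey 766 days ago vs limit 730 → not met
4. infection-control audit 90 days ago vs limit 60 → not met
5. dietary services review 345 days ago vs limit 270 → not met
6. resident trust fund surety bond $60,000 < $65,000 → not met
7. condition 'administers injections' does not hold → requirement n/a → met
8. fire-alarm system test 286 days ago vs limit 270 → not met
9. condition 'has more than 50 beds' holds; professional liability coverage $1,850,000 < $1,875,000 → not met
10. registered nurses on call 0 < 2 → not met
11. elopement drill 64 days ago vs limit 60 → not met
12. resident-rights training 61 days ago vs limit 45 → not met
Not met: 1, 2, 3, 4, 5, 6, 8, 9, 10, 11, 12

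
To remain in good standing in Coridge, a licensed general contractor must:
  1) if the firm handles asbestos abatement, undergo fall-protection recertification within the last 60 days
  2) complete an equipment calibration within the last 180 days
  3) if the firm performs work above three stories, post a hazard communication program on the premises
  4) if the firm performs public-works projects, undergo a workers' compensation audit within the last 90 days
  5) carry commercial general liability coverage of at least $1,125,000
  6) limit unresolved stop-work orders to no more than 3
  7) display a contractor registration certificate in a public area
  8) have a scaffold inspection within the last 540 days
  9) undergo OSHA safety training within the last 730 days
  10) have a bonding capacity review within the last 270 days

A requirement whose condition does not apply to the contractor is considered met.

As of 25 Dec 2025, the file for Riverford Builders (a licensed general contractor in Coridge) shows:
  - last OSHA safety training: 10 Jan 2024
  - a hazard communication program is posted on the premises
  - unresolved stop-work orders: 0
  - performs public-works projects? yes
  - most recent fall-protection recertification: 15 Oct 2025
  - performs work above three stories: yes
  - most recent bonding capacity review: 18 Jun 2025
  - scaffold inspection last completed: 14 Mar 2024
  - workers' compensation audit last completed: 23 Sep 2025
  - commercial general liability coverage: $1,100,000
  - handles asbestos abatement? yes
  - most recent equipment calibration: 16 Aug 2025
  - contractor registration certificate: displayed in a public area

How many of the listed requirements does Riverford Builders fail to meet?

1. condition 'handles asbestos abatement' holds; fall-protection recertification 71 days ago vs limit 60 → not met
2. equipment calibration 131 days ago vs limit 180 → met
3. condition 'performs work above three stories' holds; hazard communication program present → met
4. condition 'performs public-works projects' holds; workers' compensation audit 93 days ago vs limit 90 → not met
5. commercial general liability coverage $1,100,000 < $1,125,000 → not met
6. unresolved stop-work orders 0 ≤ 3 → met
7. contractor registration certificate present → met
8. scaffold inspection 651 days ago vs limit 540 → not met
9. OSHA safety training 715 days ago vs limit 730 → met
10. bonding capacity review 190 days ago vs limit 270 → met
Not met: 4 of 10

4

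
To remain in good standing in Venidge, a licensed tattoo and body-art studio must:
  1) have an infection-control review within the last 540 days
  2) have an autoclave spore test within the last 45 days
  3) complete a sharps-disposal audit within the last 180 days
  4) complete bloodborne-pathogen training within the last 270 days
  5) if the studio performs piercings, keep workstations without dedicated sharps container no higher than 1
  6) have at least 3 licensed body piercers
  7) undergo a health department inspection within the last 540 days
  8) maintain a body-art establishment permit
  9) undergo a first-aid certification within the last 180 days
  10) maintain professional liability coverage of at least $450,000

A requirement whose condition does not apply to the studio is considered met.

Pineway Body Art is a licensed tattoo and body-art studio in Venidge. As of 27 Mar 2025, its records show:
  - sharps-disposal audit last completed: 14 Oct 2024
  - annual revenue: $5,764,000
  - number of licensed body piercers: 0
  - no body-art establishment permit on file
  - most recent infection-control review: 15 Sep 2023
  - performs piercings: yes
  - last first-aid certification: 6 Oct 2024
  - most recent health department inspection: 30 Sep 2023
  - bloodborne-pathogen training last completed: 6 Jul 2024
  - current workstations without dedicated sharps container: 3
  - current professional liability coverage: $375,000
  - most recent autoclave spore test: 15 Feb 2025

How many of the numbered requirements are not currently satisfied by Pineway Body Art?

6

1. infection-control review 559 days ago vs limit 540 → not met
2. autoclave spore test 40 days ago vs limit 45 → met
3. sharps-disposal audit 164 days ago vs limit 180 → met
4. bloodborne-pathogen training 264 days ago vs limit 270 → met
5. condition 'performs piercings' holds; workstations without dedicated sharps container 3 > 1 → not met
6. licensed body piercers 0 < 3 → not met
7. health department inspection 544 days ago vs limit 540 → not met
8. body-art establishment permit absent → not met
9. first-aid certification 172 days ago vs limit 180 → met
10. professional liability coverage $375,000 < $450,000 → not met
Not met: 6 of 10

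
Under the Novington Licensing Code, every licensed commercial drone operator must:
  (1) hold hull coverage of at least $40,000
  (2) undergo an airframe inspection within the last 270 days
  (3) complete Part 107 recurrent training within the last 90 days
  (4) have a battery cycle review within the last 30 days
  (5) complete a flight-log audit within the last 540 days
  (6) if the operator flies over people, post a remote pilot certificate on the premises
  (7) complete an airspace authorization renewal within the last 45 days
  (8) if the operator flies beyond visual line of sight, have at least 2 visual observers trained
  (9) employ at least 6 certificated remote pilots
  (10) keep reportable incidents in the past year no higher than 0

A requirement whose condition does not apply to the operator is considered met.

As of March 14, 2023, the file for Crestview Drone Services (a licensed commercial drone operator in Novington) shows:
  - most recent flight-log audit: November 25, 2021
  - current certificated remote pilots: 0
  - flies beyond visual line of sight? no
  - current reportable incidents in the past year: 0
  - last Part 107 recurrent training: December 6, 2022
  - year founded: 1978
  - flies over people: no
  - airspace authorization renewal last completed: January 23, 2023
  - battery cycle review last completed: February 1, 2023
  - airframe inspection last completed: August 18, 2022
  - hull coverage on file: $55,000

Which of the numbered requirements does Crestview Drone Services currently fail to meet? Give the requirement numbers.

3, 4, 7, 9

1. hull coverage $55,000 ≥ $40,000 → met
2. airframe inspection 208 days ago vs limit 270 → met
3. Part 107 recurrent training 98 days ago vs limit 90 → not met
4. battery cycle review 41 days ago vs limit 30 → not met
5. flight-log audit 474 days ago vs limit 540 → met
6. condition 'flies over people' does not hold → requirement n/a → met
7. airspace authorization renewal 50 days ago vs limit 45 → not met
8. condition 'flies beyond visual line of sight' does not hold → requirement n/a → met
9. certificated remote pilots 0 < 6 → not met
10. reportable incidents in the past year 0 ≤ 0 → met
Not met: 3, 4, 7, 9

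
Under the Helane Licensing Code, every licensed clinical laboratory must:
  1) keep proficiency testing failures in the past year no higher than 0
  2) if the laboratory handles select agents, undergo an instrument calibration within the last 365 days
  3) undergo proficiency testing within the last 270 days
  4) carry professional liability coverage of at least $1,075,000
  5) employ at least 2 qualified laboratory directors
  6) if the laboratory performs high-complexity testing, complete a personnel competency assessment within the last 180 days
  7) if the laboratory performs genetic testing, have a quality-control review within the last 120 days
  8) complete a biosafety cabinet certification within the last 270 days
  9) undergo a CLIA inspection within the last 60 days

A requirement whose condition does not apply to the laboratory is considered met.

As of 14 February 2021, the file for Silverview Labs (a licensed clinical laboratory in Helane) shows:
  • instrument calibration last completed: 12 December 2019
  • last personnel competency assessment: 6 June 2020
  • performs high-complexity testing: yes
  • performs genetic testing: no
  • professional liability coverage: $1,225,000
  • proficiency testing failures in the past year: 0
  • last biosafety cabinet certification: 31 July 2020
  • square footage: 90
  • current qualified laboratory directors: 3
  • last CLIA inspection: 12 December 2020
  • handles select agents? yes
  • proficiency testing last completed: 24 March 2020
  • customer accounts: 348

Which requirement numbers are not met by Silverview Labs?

1. proficiency testing failures in the past year 0 ≤ 0 → met
2. condition 'handles select agents' holds; instrument calibration 430 days ago vs limit 365 → not met
3. proficiency testing 327 days ago vs limit 270 → not met
4. professional liability coverage $1,225,000 ≥ $1,075,000 → met
5. qualified laboratory directors 3 ≥ 2 → met
6. condition 'performs high-complexity testing' holds; personnel competency assessment 253 days ago vs limit 180 → not met
7. condition 'performs genetic testing' does not hold → requirement n/a → met
8. biosafety cabinet certification 198 days ago vs limit 270 → met
9. CLIA inspection 64 days ago vs limit 60 → not met
Not met: 2, 3, 6, 9

2, 3, 6, 9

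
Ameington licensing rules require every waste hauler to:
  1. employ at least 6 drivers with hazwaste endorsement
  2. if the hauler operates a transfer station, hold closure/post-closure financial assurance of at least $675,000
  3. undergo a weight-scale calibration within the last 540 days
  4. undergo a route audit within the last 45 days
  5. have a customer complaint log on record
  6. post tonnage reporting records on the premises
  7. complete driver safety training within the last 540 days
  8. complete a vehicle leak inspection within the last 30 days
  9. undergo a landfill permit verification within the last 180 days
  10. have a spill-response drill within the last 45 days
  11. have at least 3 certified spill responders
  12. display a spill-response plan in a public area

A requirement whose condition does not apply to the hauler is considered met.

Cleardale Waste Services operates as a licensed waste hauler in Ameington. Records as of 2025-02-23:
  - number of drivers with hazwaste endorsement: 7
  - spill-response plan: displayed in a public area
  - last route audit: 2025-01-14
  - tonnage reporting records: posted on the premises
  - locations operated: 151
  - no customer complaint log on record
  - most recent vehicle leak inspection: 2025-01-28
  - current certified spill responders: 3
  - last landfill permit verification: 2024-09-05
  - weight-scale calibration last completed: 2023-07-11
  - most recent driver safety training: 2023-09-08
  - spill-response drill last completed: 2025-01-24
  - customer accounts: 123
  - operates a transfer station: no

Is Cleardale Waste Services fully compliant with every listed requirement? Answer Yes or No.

1. drivers with hazwaste endorsement 7 ≥ 6 → met
2. condition 'operates a transfer station' does not hold → requirement n/a → met
3. weight-scale calibration 593 days ago vs limit 540 → not met
4. route audit 40 days ago vs limit 45 → met
5. customer complaint log absent → not met
6. tonnage reporting records present → met
7. driver safety training 534 days ago vs limit 540 → met
8. vehicle leak inspection 26 days ago vs limit 30 → met
9. landfill permit verification 171 days ago vs limit 180 → met
10. spill-response drill 30 days ago vs limit 45 → met
11. certified spill responders 3 ≥ 3 → met
12. spill-response plan present → met
Not met: 3, 5

No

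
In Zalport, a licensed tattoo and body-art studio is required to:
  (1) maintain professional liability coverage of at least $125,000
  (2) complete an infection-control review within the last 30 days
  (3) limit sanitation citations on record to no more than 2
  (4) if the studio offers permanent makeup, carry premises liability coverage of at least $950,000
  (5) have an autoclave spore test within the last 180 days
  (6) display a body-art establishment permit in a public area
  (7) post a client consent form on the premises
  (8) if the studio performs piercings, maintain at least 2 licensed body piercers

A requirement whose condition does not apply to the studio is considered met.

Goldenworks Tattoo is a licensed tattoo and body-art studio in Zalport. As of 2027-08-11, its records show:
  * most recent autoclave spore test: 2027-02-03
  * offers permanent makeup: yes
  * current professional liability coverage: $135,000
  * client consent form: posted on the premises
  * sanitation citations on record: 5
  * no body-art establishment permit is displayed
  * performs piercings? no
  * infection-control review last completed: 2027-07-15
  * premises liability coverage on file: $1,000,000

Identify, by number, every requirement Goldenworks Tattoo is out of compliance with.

1. professional liability coverage $135,000 ≥ $125,000 → met
2. infection-control review 27 days ago vs limit 30 → met
3. sanitation citations on record 5 > 2 → not met
4. condition 'offers permanent makeup' holds; premises liability coverage $1,000,000 ≥ $950,000 → met
5. autoclave spore test 189 days ago vs limit 180 → not met
6. body-art establishment permit absent → not met
7. client consent form present → met
8. condition 'performs piercings' does not hold → requirement n/a → met
Not met: 3, 5, 6

3, 5, 6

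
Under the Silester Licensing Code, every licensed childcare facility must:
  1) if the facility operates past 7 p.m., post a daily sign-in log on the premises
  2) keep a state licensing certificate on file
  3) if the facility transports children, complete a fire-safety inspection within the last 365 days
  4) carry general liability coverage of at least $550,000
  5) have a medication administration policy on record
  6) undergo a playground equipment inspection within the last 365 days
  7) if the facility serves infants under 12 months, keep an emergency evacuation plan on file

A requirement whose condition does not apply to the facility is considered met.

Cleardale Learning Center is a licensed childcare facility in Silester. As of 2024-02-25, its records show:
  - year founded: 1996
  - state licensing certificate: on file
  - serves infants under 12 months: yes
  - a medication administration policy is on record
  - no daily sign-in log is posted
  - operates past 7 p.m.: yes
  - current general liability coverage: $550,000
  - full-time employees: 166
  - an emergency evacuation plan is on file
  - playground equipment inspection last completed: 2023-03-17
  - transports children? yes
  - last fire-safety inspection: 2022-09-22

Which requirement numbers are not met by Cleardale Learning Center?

1. condition 'operates past 7 p.m.' holds; daily sign-in log absent → not met
2. state licensing certificate present → met
3. condition 'transports children' holds; fire-safety inspection 521 days ago vs limit 365 → not met
4. general liability coverage $550,000 ≥ $550,000 → met
5. medication administration policy present → met
6. playground equipment inspection 345 days ago vs limit 365 → met
7. condition 'serves infants under 12 months' holds; emergency evacuation plan present → met
Not met: 1, 3

1, 3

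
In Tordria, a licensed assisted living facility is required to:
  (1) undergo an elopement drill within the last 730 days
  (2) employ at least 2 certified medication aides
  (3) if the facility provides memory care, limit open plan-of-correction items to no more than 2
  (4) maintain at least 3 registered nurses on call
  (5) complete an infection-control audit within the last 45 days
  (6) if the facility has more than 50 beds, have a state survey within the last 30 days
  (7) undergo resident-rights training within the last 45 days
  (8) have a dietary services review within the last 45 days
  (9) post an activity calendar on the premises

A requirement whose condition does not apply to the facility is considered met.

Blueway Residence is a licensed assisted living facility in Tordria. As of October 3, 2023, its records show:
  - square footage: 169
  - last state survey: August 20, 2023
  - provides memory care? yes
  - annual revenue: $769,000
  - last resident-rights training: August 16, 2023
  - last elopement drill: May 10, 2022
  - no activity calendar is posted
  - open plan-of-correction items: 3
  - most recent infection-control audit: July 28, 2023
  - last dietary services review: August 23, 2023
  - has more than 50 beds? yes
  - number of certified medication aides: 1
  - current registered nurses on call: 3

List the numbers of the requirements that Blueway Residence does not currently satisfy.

1. elopement drill 511 days ago vs limit 730 → met
2. certified medication aides 1 < 2 → not met
3. condition 'provides memory care' holds; open plan-of-correction items 3 > 2 → not met
4. registered nurses on call 3 ≥ 3 → met
5. infection-control audit 67 days ago vs limit 45 → not met
6. condition 'has more than 50 beds' holds; state survey 44 days ago vs limit 30 → not met
7. resident-rights training 48 days ago vs limit 45 → not met
8. dietary services review 41 days ago vs limit 45 → met
9. activity calendar absent → not met
Not met: 2, 3, 5, 6, 7, 9

2, 3, 5, 6, 7, 9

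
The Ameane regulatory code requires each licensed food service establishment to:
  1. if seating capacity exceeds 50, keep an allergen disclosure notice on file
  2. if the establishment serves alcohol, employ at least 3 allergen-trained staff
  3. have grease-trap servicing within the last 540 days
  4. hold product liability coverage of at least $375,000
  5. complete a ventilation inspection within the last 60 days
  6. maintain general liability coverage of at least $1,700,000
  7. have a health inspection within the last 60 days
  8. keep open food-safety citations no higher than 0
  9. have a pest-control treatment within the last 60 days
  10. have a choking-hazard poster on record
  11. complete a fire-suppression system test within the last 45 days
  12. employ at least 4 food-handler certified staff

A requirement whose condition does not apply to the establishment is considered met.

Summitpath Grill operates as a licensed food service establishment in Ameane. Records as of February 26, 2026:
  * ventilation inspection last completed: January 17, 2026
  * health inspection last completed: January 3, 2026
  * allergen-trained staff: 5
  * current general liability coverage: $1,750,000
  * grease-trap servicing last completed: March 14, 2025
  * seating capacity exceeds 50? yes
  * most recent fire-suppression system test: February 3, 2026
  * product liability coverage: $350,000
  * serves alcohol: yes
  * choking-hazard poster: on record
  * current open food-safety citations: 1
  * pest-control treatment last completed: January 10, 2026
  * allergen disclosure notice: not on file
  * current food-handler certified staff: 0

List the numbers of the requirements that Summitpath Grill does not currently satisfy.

1. condition 'seating capacity exceeds 50' holds; allergen disclosure notice absent → not met
2. condition 'serves alcohol' holds; allergen-trained staff 5 ≥ 3 → met
3. grease-trap servicing 349 days ago vs limit 540 → met
4. product liability coverage $350,000 < $375,000 → not met
5. ventilation inspection 40 days ago vs limit 60 → met
6. general liability coverage $1,750,000 ≥ $1,700,000 → met
7. health inspection 54 days ago vs limit 60 → met
8. open food-safety citations 1 > 0 → not met
9. pest-control treatment 47 days ago vs limit 60 → met
10. choking-hazard poster present → met
11. fire-suppression system test 23 days ago vs limit 45 → met
12. food-handler certified staff 0 < 4 → not met
Not met: 1, 4, 8, 12

1, 4, 8, 12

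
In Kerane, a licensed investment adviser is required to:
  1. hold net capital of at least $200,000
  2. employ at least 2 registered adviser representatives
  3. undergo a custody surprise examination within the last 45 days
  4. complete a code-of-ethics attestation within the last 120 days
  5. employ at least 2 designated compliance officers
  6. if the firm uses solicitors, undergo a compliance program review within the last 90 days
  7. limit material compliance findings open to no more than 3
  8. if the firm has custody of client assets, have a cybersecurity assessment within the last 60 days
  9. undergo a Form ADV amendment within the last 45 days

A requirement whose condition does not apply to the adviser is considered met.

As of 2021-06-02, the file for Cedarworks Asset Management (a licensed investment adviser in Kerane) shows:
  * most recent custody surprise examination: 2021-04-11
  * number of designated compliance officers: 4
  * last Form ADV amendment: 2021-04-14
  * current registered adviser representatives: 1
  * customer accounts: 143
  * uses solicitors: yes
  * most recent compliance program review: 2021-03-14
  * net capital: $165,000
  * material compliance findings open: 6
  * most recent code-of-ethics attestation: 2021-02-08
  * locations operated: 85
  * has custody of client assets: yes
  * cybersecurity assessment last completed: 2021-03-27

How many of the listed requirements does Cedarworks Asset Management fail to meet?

6

1. net capital $165,000 < $200,000 → not met
2. registered adviser representatives 1 < 2 → not met
3. custody surprise examination 52 days ago vs limit 45 → not met
4. code-of-ethics attestation 114 days ago vs limit 120 → met
5. designated compliance officers 4 ≥ 2 → met
6. condition 'uses solicitors' holds; compliance program review 80 days ago vs limit 90 → met
7. material compliance findings open 6 > 3 → not met
8. condition 'has custody of client assets' holds; cybersecurity assessment 67 days ago vs limit 60 → not met
9. Form ADV amendment 49 days ago vs limit 45 → not met
Not met: 6 of 9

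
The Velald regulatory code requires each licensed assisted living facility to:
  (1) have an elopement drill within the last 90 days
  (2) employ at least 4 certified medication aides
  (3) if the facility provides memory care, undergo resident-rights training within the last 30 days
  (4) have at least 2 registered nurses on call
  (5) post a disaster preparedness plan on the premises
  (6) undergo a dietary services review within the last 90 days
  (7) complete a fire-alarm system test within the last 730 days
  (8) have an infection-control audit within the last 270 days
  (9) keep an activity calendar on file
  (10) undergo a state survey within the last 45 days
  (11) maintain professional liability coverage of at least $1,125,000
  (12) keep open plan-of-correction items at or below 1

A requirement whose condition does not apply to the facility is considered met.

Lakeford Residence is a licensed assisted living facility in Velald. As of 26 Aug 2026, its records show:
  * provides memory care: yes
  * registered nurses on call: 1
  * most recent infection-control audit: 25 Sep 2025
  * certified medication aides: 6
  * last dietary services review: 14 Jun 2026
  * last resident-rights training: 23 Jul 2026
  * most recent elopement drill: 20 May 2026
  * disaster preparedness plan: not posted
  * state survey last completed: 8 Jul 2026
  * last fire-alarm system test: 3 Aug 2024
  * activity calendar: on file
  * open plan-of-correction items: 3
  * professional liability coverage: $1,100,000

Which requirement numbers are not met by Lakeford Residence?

1, 3, 4, 5, 7, 8, 10, 11, 12

1. elopement drill 98 days ago vs limit 90 → not met
2. certified medication aides 6 ≥ 4 → met
3. condition 'provides memory care' holds; resident-rights training 34 days ago vs limit 30 → not met
4. registered nurses on call 1 < 2 → not met
5. disaster preparedness plan absent → not met
6. dietary services review 73 days ago vs limit 90 → met
7. fire-alarm system test 753 days ago vs limit 730 → not met
8. infection-control audit 335 days ago vs limit 270 → not met
9. activity calendar present → met
10. state survey 49 days ago vs limit 45 → not met
11. professional liability coverage $1,100,000 < $1,125,000 → not met
12. open plan-of-correction items 3 > 1 → not met
Not met: 1, 3, 4, 5, 7, 8, 10, 11, 12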